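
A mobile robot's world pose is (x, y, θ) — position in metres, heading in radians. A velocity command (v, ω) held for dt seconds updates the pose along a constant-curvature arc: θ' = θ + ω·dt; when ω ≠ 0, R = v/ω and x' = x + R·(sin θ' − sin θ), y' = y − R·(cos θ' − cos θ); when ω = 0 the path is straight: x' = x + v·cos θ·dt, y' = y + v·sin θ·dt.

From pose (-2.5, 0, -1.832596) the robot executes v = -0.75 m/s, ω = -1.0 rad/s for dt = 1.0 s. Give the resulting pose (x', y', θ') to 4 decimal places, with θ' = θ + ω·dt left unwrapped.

θ' = -1.8326 + -1.0·1.0 = -2.8326
R = v/ω = -0.75/-1.0 = 0.7500
x' = -2.5 + 0.7500·(sin -2.8326 − sin -1.8326) = -2.0036
y' = 0 − 0.7500·(cos -2.8326 − cos -1.8326) = 0.5204

(-2.0036, 0.5204, -2.8326)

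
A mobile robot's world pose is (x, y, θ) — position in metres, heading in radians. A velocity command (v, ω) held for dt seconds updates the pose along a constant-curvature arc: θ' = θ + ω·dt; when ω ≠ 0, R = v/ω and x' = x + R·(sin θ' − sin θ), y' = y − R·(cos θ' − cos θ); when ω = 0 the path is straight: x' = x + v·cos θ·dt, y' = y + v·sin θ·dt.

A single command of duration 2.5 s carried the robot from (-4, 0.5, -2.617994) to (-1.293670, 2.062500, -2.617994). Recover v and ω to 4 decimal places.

Δθ = -2.617994 − -2.617994 = 0.000000
ω = Δθ/dt = 0.000000/2.5 = 0.0000
ω = 0 → v = (Δx·cos θ + Δy·sin θ)/dt = -1.2500

v = -1.2500, ω = 0.0000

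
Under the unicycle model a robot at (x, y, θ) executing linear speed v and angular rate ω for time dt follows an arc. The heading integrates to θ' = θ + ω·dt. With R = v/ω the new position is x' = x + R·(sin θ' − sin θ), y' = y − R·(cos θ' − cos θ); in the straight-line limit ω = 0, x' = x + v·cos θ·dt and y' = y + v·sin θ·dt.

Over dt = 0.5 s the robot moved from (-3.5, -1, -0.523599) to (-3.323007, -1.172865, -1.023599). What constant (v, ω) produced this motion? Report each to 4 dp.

Δθ = -1.023599 − -0.523599 = -0.500000
ω = Δθ/dt = -0.500000/0.5 = -1.0000
R = Δx/(sin θ' − sin θ) = -0.5000
v = R·ω = -0.5000·-1.0000 = 0.5000

v = 0.5000, ω = -1.0000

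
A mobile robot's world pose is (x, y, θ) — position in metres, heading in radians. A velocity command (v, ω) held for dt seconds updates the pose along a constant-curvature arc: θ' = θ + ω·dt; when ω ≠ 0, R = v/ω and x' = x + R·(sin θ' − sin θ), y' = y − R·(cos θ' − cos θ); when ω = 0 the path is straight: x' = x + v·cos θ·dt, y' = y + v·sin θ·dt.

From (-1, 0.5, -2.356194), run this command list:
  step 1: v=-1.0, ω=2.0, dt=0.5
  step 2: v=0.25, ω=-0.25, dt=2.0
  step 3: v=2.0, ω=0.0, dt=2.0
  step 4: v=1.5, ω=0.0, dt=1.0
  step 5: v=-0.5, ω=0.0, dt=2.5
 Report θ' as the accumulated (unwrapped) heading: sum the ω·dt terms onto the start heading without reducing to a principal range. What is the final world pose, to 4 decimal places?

step 1: θ'=-1.3562 (R=-0.5000) → pose (-0.8650, 0.9600, -1.3562)
step 2: θ'=-1.8562 (R=-1.0000) → pose (-0.8825, 0.4655, -1.8562)
step 3: θ'=-1.8562 (straight) → pose (-2.0087, -3.3727, -1.8562)
step 4: θ'=-1.8562 (straight) → pose (-2.4310, -4.8120, -1.8562)
step 5: θ'=-1.8562 (straight) → pose (-2.0791, -3.6126, -1.8562)

(-2.0791, -3.6126, -1.8562)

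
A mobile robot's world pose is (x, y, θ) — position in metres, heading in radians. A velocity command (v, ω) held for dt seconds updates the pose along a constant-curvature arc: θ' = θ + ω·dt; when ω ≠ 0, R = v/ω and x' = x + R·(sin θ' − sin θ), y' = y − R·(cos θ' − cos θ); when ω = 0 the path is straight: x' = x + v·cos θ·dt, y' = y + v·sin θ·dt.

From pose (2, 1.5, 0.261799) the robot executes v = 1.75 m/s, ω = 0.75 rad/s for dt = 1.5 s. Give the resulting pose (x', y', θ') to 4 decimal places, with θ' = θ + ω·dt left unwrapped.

(3.6900, 3.3269, 1.3868)

θ' = 0.2618 + 0.75·1.5 = 1.3868
R = v/ω = 1.75/0.75 = 2.3333
x' = 2 + 2.3333·(sin 1.3868 − sin 0.2618) = 3.6900
y' = 1.5 − 2.3333·(cos 1.3868 − cos 0.2618) = 3.3269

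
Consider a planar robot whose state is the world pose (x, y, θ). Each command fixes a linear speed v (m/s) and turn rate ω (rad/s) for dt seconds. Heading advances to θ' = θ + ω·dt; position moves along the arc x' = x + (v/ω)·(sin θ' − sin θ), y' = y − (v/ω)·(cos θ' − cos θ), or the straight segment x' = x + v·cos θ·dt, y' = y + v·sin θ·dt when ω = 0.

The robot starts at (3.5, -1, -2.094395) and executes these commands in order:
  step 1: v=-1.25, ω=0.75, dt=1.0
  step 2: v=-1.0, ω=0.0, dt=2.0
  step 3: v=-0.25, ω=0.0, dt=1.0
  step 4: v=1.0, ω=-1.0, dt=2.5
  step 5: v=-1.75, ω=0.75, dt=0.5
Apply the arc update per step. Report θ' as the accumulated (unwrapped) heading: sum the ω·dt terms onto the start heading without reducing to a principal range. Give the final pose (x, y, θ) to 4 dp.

step 1: θ'=-1.3444 (R=-1.6667) → pose (3.6808, 0.2075, -1.3444)
step 2: θ'=-1.3444 (straight) → pose (3.2318, 2.1564, -1.3444)
step 3: θ'=-1.3444 (straight) → pose (3.1757, 2.4000, -1.3444)
step 4: θ'=-3.8444 (R=-1.0000) → pose (1.5549, 1.4125, -3.8444)
step 5: θ'=-3.4694 (R=-2.3333) → pose (2.3118, 0.9839, -3.4694)

(2.3118, 0.9839, -3.4694)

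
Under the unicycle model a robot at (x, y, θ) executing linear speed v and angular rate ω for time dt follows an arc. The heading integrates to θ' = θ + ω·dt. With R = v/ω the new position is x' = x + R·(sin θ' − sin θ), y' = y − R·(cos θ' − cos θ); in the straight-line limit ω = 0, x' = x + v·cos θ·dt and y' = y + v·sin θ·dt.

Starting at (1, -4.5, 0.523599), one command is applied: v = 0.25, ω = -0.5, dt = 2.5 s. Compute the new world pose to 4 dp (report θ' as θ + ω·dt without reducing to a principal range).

(1.5821, -4.5592, -0.7264)

θ' = 0.5236 + -0.5·2.5 = -0.7264
R = v/ω = 0.25/-0.5 = -0.5000
x' = 1 + -0.5000·(sin -0.7264 − sin 0.5236) = 1.5821
y' = -4.5 − -0.5000·(cos -0.7264 − cos 0.5236) = -4.5592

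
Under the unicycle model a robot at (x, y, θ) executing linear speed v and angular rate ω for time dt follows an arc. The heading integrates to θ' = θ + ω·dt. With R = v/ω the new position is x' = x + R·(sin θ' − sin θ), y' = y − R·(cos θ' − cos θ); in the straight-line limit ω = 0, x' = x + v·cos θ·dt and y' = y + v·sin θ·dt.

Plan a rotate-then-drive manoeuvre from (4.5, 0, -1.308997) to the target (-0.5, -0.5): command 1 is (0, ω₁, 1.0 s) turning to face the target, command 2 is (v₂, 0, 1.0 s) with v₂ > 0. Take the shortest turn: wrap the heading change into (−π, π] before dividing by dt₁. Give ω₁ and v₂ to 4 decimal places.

ω₁ = -1.7329, v₂ = 5.0249

heading to target = atan2(-0.5−0, -0.5−4.5) = -3.0419
Δθ = wrap(-3.0419 − -1.3090) = -1.7329; ω₁ = Δθ/dt₁ = -1.7329
distance = √((-0.5−4.5)² + (-0.5−0)²) = 5.0249; v₂ = distance/dt₂ = 5.0249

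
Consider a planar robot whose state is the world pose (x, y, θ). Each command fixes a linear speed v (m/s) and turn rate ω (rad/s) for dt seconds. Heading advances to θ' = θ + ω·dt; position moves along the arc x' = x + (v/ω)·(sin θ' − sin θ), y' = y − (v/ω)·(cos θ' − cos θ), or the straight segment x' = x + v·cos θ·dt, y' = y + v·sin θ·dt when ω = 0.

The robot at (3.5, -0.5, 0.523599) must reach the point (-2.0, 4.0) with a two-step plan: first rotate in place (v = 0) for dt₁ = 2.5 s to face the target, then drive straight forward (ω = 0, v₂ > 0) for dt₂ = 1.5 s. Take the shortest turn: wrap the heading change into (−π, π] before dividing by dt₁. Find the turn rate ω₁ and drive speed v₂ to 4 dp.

ω₁ = 0.7729, v₂ = 4.7376

heading to target = atan2(4−-0.5, -2−3.5) = 2.4559
Δθ = wrap(2.4559 − 0.5236) = 1.9323; ω₁ = Δθ/dt₁ = 0.7729
distance = √((-2−3.5)² + (4−-0.5)²) = 7.1063; v₂ = distance/dt₂ = 4.7376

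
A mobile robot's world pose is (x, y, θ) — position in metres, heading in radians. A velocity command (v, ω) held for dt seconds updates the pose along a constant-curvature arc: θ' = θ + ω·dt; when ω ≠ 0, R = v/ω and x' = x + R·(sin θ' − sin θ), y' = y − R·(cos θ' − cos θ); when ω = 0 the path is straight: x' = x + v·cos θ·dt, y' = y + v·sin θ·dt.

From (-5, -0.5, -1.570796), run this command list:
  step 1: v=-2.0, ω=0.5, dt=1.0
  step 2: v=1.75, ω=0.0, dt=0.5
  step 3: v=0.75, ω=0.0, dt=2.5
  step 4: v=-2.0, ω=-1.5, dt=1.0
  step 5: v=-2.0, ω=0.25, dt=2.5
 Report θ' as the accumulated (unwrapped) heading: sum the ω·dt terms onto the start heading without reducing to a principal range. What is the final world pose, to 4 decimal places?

(-0.5999, 4.5671, -1.9458)

step 1: θ'=-1.0708 (R=-4.0000) → pose (-5.4897, 1.4177, -1.0708)
step 2: θ'=-1.0708 (straight) → pose (-5.0702, 0.6498, -1.0708)
step 3: θ'=-1.0708 (straight) → pose (-4.1712, -0.9956, -1.0708)
step 4: θ'=-2.5708 (R=1.3333) → pose (-3.7215, 0.7655, -2.5708)
step 5: θ'=-1.9458 (R=-8.0000) → pose (-0.5999, 4.5671, -1.9458)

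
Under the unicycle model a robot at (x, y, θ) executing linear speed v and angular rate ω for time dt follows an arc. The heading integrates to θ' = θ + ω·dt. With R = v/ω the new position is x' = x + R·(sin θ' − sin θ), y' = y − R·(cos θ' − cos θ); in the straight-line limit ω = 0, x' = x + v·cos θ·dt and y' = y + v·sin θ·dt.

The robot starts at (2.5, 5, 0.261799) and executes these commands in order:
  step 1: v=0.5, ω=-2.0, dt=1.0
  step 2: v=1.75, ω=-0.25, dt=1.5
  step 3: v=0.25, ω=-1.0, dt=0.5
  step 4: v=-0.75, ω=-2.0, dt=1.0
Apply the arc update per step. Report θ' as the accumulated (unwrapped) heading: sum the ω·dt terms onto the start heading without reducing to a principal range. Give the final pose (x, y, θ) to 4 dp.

step 1: θ'=-1.7382 (R=-0.2500) → pose (2.8112, 4.7169, -1.7382)
step 2: θ'=-2.1132 (R=-7.0000) → pose (1.9044, 2.2699, -2.1132)
step 3: θ'=-2.6132 (R=-0.2500) → pose (1.8163, 2.1830, -2.6132)
step 4: θ'=-4.6132 (R=0.3750) → pose (2.3785, 1.8963, -4.6132)

(2.3785, 1.8963, -4.6132)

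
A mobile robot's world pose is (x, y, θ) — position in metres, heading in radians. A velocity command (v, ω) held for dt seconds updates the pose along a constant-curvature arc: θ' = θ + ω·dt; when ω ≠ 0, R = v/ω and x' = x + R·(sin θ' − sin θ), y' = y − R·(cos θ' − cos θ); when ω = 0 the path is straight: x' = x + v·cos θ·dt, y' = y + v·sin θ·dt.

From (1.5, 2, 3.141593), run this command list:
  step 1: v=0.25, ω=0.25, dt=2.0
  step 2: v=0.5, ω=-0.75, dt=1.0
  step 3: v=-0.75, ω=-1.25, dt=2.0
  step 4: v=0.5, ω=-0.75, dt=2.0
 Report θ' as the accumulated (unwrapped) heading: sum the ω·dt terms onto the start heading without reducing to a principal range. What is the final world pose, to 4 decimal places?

(1.4677, 0.3620, -1.1084)

step 1: θ'=3.6416 (R=1.0000) → pose (1.0206, 1.8776, 3.6416)
step 2: θ'=2.8916 (R=-0.6667) → pose (0.5360, 1.8167, 2.8916)
step 3: θ'=0.3916 (R=0.6000) → pose (0.6166, 0.6808, 0.3916)
step 4: θ'=-1.1084 (R=-0.6667) → pose (1.4677, 0.3620, -1.1084)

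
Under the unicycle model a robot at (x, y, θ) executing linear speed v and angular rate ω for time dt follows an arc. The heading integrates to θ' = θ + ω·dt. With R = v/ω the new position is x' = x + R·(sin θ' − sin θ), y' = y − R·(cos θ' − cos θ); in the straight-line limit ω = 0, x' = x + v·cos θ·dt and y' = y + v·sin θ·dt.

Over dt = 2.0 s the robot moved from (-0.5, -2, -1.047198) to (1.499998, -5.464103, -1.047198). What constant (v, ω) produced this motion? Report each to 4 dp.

Δθ = -1.047198 − -1.047198 = 0.000000
ω = Δθ/dt = 0.000000/2.0 = 0.0000
ω = 0 → v = (Δx·cos θ + Δy·sin θ)/dt = 2.0000

v = 2.0000, ω = 0.0000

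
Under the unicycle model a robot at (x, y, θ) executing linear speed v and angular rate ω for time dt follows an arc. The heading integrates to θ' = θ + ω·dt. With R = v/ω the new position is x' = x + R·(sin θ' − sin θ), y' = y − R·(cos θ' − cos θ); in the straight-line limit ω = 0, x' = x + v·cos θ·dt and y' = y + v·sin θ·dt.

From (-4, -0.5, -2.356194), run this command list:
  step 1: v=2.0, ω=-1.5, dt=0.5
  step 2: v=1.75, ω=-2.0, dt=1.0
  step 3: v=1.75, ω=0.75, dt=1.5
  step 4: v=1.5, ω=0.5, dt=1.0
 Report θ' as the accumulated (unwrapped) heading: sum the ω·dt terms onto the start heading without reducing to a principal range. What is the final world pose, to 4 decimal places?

step 1: θ'=-3.1062 (R=-1.3333) → pose (-4.8956, -0.8897, -3.1062)
step 2: θ'=-5.1062 (R=-0.8750) → pose (-5.7346, 0.3205, -5.1062)
step 3: θ'=-3.9812 (R=2.3333) → pose (-6.1525, 2.7739, -3.9812)
step 4: θ'=-3.4812 (R=3.0000) → pose (-7.3863, 3.5993, -3.4812)

(-7.3863, 3.5993, -3.4812)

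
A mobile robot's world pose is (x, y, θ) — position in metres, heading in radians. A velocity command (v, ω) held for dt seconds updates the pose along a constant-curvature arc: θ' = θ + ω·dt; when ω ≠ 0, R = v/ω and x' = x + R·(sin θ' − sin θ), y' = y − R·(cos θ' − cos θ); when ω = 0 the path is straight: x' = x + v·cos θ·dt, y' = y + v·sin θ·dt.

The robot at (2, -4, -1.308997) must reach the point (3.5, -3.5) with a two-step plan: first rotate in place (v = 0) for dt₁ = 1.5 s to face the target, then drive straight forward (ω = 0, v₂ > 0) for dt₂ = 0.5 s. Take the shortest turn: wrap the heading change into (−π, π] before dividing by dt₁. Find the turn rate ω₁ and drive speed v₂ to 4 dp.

heading to target = atan2(-3.5−-4, 3.5−2) = 0.3218
Δθ = wrap(0.3218 − -1.3090) = 1.6307; ω₁ = Δθ/dt₁ = 1.0872
distance = √((3.5−2)² + (-3.5−-4)²) = 1.5811; v₂ = distance/dt₂ = 3.1623

ω₁ = 1.0872, v₂ = 3.1623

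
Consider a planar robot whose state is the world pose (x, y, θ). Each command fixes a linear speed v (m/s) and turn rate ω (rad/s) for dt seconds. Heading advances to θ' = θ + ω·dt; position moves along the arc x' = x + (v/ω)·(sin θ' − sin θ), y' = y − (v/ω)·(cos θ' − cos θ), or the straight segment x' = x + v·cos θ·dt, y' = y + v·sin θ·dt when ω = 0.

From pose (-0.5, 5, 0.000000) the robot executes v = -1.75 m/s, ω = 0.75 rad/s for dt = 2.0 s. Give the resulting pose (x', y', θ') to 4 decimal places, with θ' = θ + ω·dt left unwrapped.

(-2.8275, 2.8317, 1.5000)

θ' = 0.0000 + 0.75·2.0 = 1.5000
R = v/ω = -1.75/0.75 = -2.3333
x' = -0.5 + -2.3333·(sin 1.5000 − sin 0.0000) = -2.8275
y' = 5 − -2.3333·(cos 1.5000 − cos 0.0000) = 2.8317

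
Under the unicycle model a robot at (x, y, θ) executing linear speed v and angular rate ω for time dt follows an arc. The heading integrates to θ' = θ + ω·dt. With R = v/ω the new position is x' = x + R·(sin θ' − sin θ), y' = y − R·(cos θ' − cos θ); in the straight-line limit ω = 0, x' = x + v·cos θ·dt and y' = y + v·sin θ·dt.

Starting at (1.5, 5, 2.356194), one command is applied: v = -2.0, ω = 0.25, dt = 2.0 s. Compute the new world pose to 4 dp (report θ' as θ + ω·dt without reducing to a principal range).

(4.9045, 2.9805, 2.8562)

θ' = 2.3562 + 0.25·2.0 = 2.8562
R = v/ω = -2.0/0.25 = -8.0000
x' = 1.5 + -8.0000·(sin 2.8562 − sin 2.3562) = 4.9045
y' = 5 − -8.0000·(cos 2.8562 − cos 2.3562) = 2.9805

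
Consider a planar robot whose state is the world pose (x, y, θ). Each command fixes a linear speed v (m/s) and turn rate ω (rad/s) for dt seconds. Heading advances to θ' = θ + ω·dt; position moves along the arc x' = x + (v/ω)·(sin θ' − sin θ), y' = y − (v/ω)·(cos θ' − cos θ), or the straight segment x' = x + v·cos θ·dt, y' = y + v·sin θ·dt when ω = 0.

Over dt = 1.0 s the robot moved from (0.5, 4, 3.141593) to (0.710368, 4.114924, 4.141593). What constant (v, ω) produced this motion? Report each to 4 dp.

Δθ = 4.141593 − 3.141593 = 1.000000
ω = Δθ/dt = 1.000000/1.0 = 1.0000
R = Δx/(sin θ' − sin θ) = -0.2500
v = R·ω = -0.2500·1.0000 = -0.2500

v = -0.2500, ω = 1.0000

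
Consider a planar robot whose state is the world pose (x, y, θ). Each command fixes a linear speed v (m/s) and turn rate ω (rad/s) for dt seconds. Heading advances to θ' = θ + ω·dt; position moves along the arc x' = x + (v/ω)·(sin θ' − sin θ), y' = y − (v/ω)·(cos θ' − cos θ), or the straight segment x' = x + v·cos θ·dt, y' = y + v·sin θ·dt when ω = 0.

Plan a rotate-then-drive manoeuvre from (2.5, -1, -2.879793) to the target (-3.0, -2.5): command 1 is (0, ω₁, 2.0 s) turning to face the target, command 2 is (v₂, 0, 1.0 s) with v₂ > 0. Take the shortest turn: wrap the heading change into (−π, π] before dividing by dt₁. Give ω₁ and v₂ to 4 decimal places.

heading to target = atan2(-2.5−-1, -3−2.5) = -2.8753
Δθ = wrap(-2.8753 − -2.8798) = 0.0045; ω₁ = Δθ/dt₁ = 0.0022
distance = √((-3−2.5)² + (-2.5−-1)²) = 5.7009; v₂ = distance/dt₂ = 5.7009

ω₁ = 0.0022, v₂ = 5.7009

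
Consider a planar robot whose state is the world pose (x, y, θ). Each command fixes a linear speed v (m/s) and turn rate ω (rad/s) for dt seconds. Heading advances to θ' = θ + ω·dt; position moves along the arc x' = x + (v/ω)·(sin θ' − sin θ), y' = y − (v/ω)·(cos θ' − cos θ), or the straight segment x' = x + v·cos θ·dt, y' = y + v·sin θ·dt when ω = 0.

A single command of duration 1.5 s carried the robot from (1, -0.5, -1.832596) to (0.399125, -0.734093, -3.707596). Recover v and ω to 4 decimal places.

v = 0.5000, ω = -1.2500

Δθ = -3.707596 − -1.832596 = -1.875000
ω = Δθ/dt = -1.875000/1.5 = -1.2500
R = Δx/(sin θ' − sin θ) = -0.4000
v = R·ω = -0.4000·-1.2500 = 0.5000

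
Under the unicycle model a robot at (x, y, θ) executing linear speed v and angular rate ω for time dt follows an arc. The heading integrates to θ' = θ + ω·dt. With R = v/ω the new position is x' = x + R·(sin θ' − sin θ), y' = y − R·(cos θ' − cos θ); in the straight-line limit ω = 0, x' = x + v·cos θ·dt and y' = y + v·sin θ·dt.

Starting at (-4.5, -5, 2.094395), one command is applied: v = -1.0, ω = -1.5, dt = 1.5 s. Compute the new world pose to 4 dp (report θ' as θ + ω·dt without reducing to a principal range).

(-5.1807, -5.9919, -0.1556)

θ' = 2.0944 + -1.5·1.5 = -0.1556
R = v/ω = -1.0/-1.5 = 0.6667
x' = -4.5 + 0.6667·(sin -0.1556 − sin 2.0944) = -5.1807
y' = -5 − 0.6667·(cos -0.1556 − cos 2.0944) = -5.9919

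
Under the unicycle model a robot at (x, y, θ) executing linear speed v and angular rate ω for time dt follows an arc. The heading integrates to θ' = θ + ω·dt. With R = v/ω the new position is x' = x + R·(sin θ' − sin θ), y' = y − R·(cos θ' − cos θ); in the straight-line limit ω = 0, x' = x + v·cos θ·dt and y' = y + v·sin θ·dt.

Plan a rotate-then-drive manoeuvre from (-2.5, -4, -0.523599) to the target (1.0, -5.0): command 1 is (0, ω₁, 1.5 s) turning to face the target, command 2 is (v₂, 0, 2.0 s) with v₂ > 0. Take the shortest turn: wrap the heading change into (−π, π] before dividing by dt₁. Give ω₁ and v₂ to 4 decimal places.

heading to target = atan2(-5−-4, 1−-2.5) = -0.2783
Δθ = wrap(-0.2783 − -0.5236) = 0.2453; ω₁ = Δθ/dt₁ = 0.1635
distance = √((1−-2.5)² + (-5−-4)²) = 3.6401; v₂ = distance/dt₂ = 1.8200

ω₁ = 0.1635, v₂ = 1.8200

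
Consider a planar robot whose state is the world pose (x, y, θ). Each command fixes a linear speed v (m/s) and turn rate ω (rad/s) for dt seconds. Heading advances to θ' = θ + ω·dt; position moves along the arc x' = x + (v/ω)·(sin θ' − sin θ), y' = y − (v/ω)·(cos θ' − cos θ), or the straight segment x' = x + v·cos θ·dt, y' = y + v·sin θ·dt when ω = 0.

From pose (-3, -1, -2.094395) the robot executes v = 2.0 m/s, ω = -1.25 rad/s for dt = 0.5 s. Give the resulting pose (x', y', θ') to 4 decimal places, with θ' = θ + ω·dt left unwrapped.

θ' = -2.0944 + -1.25·0.5 = -2.7194
R = v/ω = 2.0/-1.25 = -1.6000
x' = -3 + -1.6000·(sin -2.7194 − sin -2.0944) = -3.7300
y' = -1 − -1.6000·(cos -2.7194 − cos -2.0944) = -1.6595

(-3.7300, -1.6595, -2.7194)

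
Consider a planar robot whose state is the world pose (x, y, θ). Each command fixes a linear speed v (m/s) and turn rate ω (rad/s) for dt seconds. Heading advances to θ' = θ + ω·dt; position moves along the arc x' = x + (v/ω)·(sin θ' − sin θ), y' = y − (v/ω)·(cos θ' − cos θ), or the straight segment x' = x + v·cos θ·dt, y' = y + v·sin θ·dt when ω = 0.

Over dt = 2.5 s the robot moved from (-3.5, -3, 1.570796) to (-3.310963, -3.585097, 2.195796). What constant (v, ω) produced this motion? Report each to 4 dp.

v = -0.2500, ω = 0.2500

Δθ = 2.195796 − 1.570796 = 0.625000
ω = Δθ/dt = 0.625000/2.5 = 0.2500
R = −Δy/(cos θ' − cos θ) = -1.0000
v = R·ω = -1.0000·0.2500 = -0.2500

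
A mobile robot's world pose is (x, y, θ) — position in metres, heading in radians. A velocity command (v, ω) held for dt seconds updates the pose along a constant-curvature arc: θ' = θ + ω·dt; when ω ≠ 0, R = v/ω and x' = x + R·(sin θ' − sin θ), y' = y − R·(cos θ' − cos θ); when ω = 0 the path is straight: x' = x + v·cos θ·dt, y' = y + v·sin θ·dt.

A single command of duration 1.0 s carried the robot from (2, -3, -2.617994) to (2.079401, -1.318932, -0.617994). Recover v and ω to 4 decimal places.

v = -2.0000, ω = 2.0000

Δθ = -0.617994 − -2.617994 = 2.000000
ω = Δθ/dt = 2.000000/1.0 = 2.0000
R = −Δy/(cos θ' − cos θ) = -1.0000
v = R·ω = -1.0000·2.0000 = -2.0000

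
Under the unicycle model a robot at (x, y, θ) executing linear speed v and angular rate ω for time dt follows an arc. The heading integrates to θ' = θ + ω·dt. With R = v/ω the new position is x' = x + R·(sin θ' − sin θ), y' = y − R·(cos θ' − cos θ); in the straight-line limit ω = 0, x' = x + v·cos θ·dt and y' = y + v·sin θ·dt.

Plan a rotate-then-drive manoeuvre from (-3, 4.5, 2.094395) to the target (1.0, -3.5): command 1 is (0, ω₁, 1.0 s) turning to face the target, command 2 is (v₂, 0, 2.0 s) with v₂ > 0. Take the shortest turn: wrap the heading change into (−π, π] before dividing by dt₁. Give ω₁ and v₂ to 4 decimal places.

ω₁ = 3.0816, v₂ = 4.4721

heading to target = atan2(-3.5−4.5, 1−-3) = -1.1071
Δθ = wrap(-1.1071 − 2.0944) = 3.0816; ω₁ = Δθ/dt₁ = 3.0816
distance = √((1−-3)² + (-3.5−4.5)²) = 8.9443; v₂ = distance/dt₂ = 4.4721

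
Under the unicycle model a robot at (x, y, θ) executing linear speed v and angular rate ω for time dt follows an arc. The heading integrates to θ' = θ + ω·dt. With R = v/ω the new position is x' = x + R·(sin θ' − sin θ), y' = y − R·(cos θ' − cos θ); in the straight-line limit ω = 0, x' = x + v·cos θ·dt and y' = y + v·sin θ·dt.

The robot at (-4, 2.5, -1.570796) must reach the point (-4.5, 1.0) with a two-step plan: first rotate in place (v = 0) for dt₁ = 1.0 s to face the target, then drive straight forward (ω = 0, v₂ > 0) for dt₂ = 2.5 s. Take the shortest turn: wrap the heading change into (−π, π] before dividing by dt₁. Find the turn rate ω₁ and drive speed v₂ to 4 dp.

ω₁ = -0.3218, v₂ = 0.6325

heading to target = atan2(1−2.5, -4.5−-4) = -1.8925
Δθ = wrap(-1.8925 − -1.5708) = -0.3218; ω₁ = Δθ/dt₁ = -0.3218
distance = √((-4.5−-4)² + (1−2.5)²) = 1.5811; v₂ = distance/dt₂ = 0.6325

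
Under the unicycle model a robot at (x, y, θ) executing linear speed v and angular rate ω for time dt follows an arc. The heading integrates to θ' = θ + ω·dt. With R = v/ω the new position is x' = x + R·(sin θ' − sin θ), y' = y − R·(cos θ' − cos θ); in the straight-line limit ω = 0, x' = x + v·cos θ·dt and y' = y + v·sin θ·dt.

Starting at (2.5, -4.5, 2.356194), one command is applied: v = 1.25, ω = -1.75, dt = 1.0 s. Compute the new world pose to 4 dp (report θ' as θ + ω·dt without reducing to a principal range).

θ' = 2.3562 + -1.75·1.0 = 0.6062
R = v/ω = 1.25/-1.75 = -0.7143
x' = 2.5 + -0.7143·(sin 0.6062 − sin 2.3562) = 2.5981
y' = -4.5 − -0.7143·(cos 0.6062 − cos 2.3562) = -3.4079

(2.5981, -3.4079, 0.6062)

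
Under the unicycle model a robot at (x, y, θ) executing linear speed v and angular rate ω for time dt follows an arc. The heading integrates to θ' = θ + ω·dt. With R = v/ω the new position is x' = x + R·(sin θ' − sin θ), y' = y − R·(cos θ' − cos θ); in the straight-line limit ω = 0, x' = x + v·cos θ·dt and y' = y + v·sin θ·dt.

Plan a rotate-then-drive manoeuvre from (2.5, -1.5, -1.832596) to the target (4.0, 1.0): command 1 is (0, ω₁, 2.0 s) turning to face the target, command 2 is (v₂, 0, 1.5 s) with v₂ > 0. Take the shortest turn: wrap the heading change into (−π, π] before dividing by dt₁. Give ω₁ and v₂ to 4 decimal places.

ω₁ = 1.4315, v₂ = 1.9437

heading to target = atan2(1−-1.5, 4−2.5) = 1.0304
Δθ = wrap(1.0304 − -1.8326) = 2.8630; ω₁ = Δθ/dt₁ = 1.4315
distance = √((4−2.5)² + (1−-1.5)²) = 2.9155; v₂ = distance/dt₂ = 1.9437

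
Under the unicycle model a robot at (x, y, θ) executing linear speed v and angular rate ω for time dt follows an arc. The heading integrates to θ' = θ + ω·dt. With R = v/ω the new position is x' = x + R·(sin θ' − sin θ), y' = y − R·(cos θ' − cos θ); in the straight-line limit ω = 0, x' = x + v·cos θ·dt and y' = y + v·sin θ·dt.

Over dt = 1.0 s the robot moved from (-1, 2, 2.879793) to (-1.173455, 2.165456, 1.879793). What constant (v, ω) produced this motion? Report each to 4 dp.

v = 0.2500, ω = -1.0000

Δθ = 1.879793 − 2.879793 = -1.000000
ω = Δθ/dt = -1.000000/1.0 = -1.0000
R = Δx/(sin θ' − sin θ) = -0.2500
v = R·ω = -0.2500·-1.0000 = 0.2500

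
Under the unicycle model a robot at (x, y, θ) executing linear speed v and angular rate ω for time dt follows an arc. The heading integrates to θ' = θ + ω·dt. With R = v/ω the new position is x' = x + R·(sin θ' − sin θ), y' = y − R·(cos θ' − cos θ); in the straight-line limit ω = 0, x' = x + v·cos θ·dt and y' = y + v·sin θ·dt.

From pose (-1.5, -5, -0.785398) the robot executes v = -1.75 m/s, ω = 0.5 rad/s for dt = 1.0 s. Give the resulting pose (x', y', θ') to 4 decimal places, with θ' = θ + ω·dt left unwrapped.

(-2.9895, -4.1165, -0.2854)

θ' = -0.7854 + 0.5·1.0 = -0.2854
R = v/ω = -1.75/0.5 = -3.5000
x' = -1.5 + -3.5000·(sin -0.2854 − sin -0.7854) = -2.9895
y' = -5 − -3.5000·(cos -0.2854 − cos -0.7854) = -4.1165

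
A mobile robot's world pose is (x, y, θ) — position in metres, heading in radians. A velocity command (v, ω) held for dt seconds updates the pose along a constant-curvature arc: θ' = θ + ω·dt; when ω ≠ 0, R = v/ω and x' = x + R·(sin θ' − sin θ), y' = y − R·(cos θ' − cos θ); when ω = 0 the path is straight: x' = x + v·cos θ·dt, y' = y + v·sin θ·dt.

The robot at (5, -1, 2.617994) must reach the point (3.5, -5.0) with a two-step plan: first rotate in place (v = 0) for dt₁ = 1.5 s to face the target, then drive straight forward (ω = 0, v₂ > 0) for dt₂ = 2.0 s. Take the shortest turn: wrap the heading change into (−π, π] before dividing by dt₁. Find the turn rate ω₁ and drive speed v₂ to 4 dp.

ω₁ = 1.1571, v₂ = 2.1360

heading to target = atan2(-5−-1, 3.5−5) = -1.9296
Δθ = wrap(-1.9296 − 2.6180) = 1.7356; ω₁ = Δθ/dt₁ = 1.1571
distance = √((3.5−5)² + (-5−-1)²) = 4.2720; v₂ = distance/dt₂ = 2.1360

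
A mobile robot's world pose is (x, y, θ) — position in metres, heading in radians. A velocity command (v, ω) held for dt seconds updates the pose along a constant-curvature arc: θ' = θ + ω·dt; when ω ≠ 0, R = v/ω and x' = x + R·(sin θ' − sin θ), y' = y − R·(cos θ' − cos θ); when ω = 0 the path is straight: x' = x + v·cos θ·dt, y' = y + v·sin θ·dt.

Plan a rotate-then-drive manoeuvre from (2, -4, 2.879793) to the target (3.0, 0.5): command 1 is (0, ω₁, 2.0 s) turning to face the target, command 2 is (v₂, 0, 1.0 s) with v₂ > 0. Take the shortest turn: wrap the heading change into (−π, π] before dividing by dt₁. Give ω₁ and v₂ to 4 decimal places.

ω₁ = -0.7638, v₂ = 4.6098

heading to target = atan2(0.5−-4, 3−2) = 1.3521
Δθ = wrap(1.3521 − 2.8798) = -1.5277; ω₁ = Δθ/dt₁ = -0.7638
distance = √((3−2)² + (0.5−-4)²) = 4.6098; v₂ = distance/dt₂ = 4.6098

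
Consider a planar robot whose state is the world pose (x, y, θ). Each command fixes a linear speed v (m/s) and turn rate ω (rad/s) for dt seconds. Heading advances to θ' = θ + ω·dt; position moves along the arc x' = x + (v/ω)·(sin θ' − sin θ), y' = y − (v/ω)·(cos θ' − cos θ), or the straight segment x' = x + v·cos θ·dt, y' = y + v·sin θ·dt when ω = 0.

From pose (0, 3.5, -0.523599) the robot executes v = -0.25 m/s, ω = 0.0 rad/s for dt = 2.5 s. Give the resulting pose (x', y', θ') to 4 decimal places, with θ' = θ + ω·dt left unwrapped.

(-0.5413, 3.8125, -0.5236)

θ' = -0.5236 + 0.0·2.5 = -0.5236
ω = 0 → straight: x' = 0 + -0.25·cos(-0.5236)·2.5 = -0.5413
y' = 3.5 + -0.25·sin(-0.5236)·2.5 = 3.8125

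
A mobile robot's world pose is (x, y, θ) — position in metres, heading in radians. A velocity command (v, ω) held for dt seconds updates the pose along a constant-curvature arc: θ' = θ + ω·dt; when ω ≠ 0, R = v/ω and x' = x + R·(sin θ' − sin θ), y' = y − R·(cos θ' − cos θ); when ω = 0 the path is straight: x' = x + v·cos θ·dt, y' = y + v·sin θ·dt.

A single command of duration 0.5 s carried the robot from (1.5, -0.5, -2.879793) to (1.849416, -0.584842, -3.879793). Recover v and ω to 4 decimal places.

v = -0.7500, ω = -2.0000

Δθ = -3.879793 − -2.879793 = -1.000000
ω = Δθ/dt = -1.000000/0.5 = -2.0000
R = Δx/(sin θ' − sin θ) = 0.3750
v = R·ω = 0.3750·-2.0000 = -0.7500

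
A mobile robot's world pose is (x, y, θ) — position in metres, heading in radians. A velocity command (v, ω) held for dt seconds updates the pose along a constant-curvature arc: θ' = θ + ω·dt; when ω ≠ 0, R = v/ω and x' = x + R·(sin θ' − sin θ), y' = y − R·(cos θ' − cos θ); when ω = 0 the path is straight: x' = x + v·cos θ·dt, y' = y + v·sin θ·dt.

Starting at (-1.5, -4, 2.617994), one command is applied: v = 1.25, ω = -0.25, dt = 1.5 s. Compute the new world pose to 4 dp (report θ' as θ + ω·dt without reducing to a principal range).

(-2.9123, -2.7834, 2.2430)

θ' = 2.6180 + -0.25·1.5 = 2.2430
R = v/ω = 1.25/-0.25 = -5.0000
x' = -1.5 + -5.0000·(sin 2.2430 − sin 2.6180) = -2.9123
y' = -4 − -5.0000·(cos 2.2430 − cos 2.6180) = -2.7834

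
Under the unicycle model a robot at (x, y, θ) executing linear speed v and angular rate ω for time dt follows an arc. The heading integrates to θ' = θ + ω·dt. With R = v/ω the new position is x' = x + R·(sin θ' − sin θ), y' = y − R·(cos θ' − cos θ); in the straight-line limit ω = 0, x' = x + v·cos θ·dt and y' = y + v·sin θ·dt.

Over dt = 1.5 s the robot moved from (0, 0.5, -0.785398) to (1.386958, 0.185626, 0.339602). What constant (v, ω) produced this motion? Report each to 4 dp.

Δθ = 0.339602 − -0.785398 = 1.125000
ω = Δθ/dt = 1.125000/1.5 = 0.7500
R = Δx/(sin θ' − sin θ) = 1.3333
v = R·ω = 1.3333·0.7500 = 1.0000

v = 1.0000, ω = 0.7500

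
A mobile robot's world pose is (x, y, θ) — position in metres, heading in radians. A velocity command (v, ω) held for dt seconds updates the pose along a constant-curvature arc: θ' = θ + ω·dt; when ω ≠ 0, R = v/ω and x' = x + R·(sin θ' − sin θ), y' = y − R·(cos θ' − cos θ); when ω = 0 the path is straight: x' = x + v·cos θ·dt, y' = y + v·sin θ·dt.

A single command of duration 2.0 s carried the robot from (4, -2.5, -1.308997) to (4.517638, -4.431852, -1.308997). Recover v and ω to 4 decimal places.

v = 1.0000, ω = 0.0000

Δθ = -1.308997 − -1.308997 = 0.000000
ω = Δθ/dt = 0.000000/2.0 = 0.0000
ω = 0 → v = (Δx·cos θ + Δy·sin θ)/dt = 1.0000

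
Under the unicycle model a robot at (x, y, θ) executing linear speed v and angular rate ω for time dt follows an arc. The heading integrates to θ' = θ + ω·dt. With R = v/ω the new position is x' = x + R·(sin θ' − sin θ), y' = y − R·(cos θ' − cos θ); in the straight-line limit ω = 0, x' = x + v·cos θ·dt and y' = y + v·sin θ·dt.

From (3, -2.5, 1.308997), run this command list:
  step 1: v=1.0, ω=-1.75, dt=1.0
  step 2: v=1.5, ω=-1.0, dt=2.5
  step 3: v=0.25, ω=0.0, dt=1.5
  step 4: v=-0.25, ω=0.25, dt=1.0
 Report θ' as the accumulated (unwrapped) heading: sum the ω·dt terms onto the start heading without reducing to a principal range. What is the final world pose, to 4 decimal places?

step 1: θ'=-0.4410 (R=-0.5714) → pose (3.7959, -2.1311, -0.4410)
step 2: θ'=-2.9410 (R=-1.5000) → pose (3.4545, -4.9575, -2.9410)
step 3: θ'=-2.9410 (straight) → pose (3.0870, -5.0323, -2.9410)
step 4: θ'=-2.6910 (R=-1.0000) → pose (3.3232, -4.9525, -2.6910)

(3.3232, -4.9525, -2.6910)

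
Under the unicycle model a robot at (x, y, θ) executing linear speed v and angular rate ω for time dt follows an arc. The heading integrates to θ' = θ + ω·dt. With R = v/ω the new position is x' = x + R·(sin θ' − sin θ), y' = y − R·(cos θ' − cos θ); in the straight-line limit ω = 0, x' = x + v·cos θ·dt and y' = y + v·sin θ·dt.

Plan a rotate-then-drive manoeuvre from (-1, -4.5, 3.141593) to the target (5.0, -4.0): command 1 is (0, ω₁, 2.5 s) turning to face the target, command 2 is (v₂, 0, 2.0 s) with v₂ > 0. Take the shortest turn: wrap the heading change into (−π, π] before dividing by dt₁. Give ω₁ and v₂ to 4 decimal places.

ω₁ = -1.2234, v₂ = 3.0104

heading to target = atan2(-4−-4.5, 5−-1) = 0.0831
Δθ = wrap(0.0831 − 3.1416) = -3.0585; ω₁ = Δθ/dt₁ = -1.2234
distance = √((5−-1)² + (-4−-4.5)²) = 6.0208; v₂ = distance/dt₂ = 3.0104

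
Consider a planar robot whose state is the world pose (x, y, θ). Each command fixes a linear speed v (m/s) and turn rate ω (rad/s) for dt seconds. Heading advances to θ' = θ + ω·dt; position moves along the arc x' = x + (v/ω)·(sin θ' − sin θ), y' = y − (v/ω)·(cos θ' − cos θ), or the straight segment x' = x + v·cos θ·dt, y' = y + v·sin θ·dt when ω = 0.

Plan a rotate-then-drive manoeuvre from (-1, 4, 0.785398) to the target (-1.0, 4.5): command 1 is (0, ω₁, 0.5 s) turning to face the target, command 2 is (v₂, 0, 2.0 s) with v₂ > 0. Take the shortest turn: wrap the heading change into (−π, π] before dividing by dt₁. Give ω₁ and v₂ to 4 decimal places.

ω₁ = 1.5708, v₂ = 0.2500

heading to target = atan2(4.5−4, -1−-1) = 1.5708
Δθ = wrap(1.5708 − 0.7854) = 0.7854; ω₁ = Δθ/dt₁ = 1.5708
distance = √((-1−-1)² + (4.5−4)²) = 0.5000; v₂ = distance/dt₂ = 0.2500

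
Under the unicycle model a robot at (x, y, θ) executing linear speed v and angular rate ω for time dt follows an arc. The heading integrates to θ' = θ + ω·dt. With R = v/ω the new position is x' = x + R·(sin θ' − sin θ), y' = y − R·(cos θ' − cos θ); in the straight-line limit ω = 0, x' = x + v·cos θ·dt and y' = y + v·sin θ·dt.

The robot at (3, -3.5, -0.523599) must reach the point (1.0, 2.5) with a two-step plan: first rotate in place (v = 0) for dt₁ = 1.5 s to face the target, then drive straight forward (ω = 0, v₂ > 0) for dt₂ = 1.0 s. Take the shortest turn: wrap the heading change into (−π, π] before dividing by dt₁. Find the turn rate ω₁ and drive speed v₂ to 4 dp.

heading to target = atan2(2.5−-3.5, 1−3) = 1.8925
Δθ = wrap(1.8925 − -0.5236) = 2.4161; ω₁ = Δθ/dt₁ = 1.6108
distance = √((1−3)² + (2.5−-3.5)²) = 6.3246; v₂ = distance/dt₂ = 6.3246

ω₁ = 1.6108, v₂ = 6.3246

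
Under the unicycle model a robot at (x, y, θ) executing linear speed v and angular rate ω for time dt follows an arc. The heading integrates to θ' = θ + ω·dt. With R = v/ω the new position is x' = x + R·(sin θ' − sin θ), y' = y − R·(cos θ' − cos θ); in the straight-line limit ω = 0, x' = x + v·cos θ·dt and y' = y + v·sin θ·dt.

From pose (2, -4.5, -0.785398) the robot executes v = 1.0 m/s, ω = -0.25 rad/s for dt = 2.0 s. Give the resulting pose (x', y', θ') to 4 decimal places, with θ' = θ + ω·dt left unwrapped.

θ' = -0.7854 + -0.25·2.0 = -1.2854
R = v/ω = 1.0/-0.25 = -4.0000
x' = 2 + -4.0000·(sin -1.2854 − sin -0.7854) = 3.0098
y' = -4.5 − -4.0000·(cos -1.2854 − cos -0.7854) = -6.2023

(3.0098, -6.2023, -1.2854)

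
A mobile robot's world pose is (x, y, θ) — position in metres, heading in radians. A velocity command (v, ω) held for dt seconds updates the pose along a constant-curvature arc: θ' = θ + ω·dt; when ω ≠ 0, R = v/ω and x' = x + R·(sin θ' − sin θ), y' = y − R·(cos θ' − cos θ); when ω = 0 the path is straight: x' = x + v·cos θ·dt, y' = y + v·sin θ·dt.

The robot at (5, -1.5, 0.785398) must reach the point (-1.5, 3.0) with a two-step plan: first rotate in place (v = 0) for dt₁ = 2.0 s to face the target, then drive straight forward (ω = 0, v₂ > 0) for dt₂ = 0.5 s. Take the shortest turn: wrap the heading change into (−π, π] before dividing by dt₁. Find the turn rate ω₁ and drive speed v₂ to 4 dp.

ω₁ = 0.8753, v₂ = 15.8114

heading to target = atan2(3−-1.5, -1.5−5) = 2.5360
Δθ = wrap(2.5360 − 0.7854) = 1.7506; ω₁ = Δθ/dt₁ = 0.8753
distance = √((-1.5−5)² + (3−-1.5)²) = 7.9057; v₂ = distance/dt₂ = 15.8114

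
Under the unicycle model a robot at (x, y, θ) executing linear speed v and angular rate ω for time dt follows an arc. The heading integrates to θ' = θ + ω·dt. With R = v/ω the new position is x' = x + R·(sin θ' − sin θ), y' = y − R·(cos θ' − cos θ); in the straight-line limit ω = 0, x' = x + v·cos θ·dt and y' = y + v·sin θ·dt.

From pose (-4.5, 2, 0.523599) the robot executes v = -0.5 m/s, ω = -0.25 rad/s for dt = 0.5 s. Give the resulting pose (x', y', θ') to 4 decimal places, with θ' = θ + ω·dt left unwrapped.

θ' = 0.5236 + -0.25·0.5 = 0.3986
R = v/ω = -0.5/-0.25 = 2.0000
x' = -4.5 + 2.0000·(sin 0.3986 − sin 0.5236) = -4.7237
y' = 2 − 2.0000·(cos 0.3986 − cos 0.5236) = 1.8888

(-4.7237, 1.8888, 0.3986)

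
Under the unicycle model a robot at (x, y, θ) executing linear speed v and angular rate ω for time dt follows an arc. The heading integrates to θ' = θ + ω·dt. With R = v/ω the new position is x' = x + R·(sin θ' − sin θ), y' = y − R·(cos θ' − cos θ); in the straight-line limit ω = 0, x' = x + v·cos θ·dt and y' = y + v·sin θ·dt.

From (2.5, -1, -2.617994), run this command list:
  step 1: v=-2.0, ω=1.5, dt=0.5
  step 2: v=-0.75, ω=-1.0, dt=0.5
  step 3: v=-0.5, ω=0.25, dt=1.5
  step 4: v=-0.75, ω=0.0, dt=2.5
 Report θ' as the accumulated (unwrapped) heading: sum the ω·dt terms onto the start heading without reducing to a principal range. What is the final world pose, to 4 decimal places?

step 1: θ'=-1.8680 (R=-1.3333) → pose (3.1082, -0.2358, -1.8680)
step 2: θ'=-2.3680 (R=0.7500) → pose (3.3013, 0.0812, -2.3680)
step 3: θ'=-1.9930 (R=-2.0000) → pose (3.7283, 0.6924, -1.9930)
step 4: θ'=-1.9930 (straight) → pose (4.4966, 2.4028, -1.9930)

(4.4966, 2.4028, -1.9930)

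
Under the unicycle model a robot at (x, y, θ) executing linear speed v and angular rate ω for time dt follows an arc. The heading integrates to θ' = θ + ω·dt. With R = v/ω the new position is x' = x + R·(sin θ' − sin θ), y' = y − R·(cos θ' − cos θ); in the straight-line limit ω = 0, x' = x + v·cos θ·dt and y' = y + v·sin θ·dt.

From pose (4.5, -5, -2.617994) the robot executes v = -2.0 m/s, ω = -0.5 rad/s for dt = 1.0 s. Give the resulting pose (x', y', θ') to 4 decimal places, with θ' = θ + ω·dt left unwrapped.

θ' = -2.6180 + -0.5·1.0 = -3.1180
R = v/ω = -2.0/-0.5 = 4.0000
x' = 4.5 + 4.0000·(sin -3.1180 − sin -2.6180) = 6.4056
y' = -5 − 4.0000·(cos -3.1180 − cos -2.6180) = -4.4652

(6.4056, -4.4652, -3.1180)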